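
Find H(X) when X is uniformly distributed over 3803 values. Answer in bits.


H = log2(n) = log2(3803) = 11.8929

11.8929 bits


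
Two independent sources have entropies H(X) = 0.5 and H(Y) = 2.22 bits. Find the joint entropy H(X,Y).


For independent variables, H(X,Y) = H(X) + H(Y) = 0.5 + 2.22 = 2.72

2.72 bits


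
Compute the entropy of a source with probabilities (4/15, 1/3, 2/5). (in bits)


H = -sum(p_i * log2(p_i)). Terms: -(4/15)*log2(4/15) = 0.508504; -(1/3)*log2(1/3) = 0.528321; -(2/5)*log2(2/5) = 0.528771. H = 0.508504 + 0.528321 + 0.528771 = 1.5656

1.5656 bits


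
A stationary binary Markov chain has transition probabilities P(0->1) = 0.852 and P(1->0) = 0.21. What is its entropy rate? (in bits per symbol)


Stationary distribution: pi_0 = p10/(p01+p10) = 0.1977, pi_1 = 0.8023. Entropy rate H' = pi_0*H(p01) + pi_1*H(p10) = 0.1977*0.6048 + 0.8023*0.7415 = 0.7145

0.7145 bits/symbol


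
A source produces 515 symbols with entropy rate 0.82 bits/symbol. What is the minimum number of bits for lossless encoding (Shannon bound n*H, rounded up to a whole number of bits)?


Minimum bits >= n * H = 515 * 0.82 = 422.3, rounded up to a whole number of bits = 423

423 bits


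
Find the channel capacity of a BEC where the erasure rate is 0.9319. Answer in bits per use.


C = 1 - epsilon = 1 - 0.9319 = 0.0681

0.0681 bits


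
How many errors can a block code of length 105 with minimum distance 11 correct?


Correction capability = floor((d-1)/2) = floor((11-1)/2) = 5

5 errors


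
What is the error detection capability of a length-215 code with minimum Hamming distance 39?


Detection capability = d_min - 1 = 39 - 1 = 38

38 errors


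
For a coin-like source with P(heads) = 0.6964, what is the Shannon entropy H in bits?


H = -p*log2(p) - (1-p)*log2(1-p). -0.6964*log2(0.6964) = 0.363529; -0.3036*log2(0.3036) = 0.522118. H = 0.363529 + 0.522118 = 0.8856

0.8856 bits


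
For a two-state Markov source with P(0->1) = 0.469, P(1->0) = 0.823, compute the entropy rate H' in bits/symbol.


Stationary distribution: pi_0 = p10/(p01+p10) = 0.637, pi_1 = 0.363. Entropy rate H' = pi_0*H(p01) + pi_1*H(p10) = 0.637*0.9972 + 0.363*0.6735 = 0.8797

0.8797 bits/symbol


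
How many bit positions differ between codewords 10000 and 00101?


Count differing positions: ^ . ^ . ^ = 3 differences

3


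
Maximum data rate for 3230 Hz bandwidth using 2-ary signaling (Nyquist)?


Rate = 2 * B * log2(M) = 2 * 3230 * 1.0 = 6460.0

6460.0 bps


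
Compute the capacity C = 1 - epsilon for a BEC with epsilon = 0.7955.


C = 1 - epsilon = 1 - 0.7955 = 0.2045

0.2045 bits


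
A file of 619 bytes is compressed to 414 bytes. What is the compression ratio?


Ratio = original / compressed = 619 / 414 = 1.4952

1.4952


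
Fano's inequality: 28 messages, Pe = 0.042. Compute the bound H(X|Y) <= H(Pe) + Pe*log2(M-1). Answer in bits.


H(Pe) = -Pe*log2(Pe) - (1-Pe)*log2(1-Pe) = -0.042*log2(0.042) - 0.958*log2(0.958) = 0.192086 + 0.059303 = 0.2514. Pe*log2(M-1) = 0.042*log2(27) = 0.199705. Bound = H(Pe) + Pe*log2(M-1) = 0.192086 + 0.059303 + 0.199705 = 0.4511

0.4511 bits


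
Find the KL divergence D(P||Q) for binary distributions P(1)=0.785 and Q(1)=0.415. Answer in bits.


KL = p*log2(p/q) + (1-p)*log2((1-p)/(1-q)) = 0.785*log2(0.785/0.415) + 0.215*log2(0.215/0.585) = 0.4114

0.4114 bits


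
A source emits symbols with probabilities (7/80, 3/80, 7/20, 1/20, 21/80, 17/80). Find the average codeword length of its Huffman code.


Huffman construction (repeatedly merge the two least-probable nodes; each merge adds 1 bit to every symbol beneath it): 3/80 + 1/20 = 7/80; 7/80 + 7/80 = 7/40; 7/40 + 17/80 = 31/80; 21/80 + 7/20 = 49/80; 31/80 + 49/80 = 1. Resulting codeword lengths (in the order the probabilities were given): (3, 4, 2, 4, 2, 2). L_avg = sum(p_i * l_i) = 7/80*3 + 3/80*4 + 7/20*2 + 1/20*4 + 21/80*2 + 17/80*2 = 181/80 = 2.2625

2.2625 bits


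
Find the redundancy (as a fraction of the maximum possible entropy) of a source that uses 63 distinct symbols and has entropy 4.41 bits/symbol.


H_max = log2(K) = log2(63) = 5.9773 bits/symbol. Redundancy = 1 - H/H_max = 1 - 4.41/5.9773 = 1 - 0.7378 = 0.2622

0.2622


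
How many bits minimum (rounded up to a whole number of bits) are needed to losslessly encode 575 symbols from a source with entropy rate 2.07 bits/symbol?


Minimum bits >= n * H = 575 * 2.07 = 1190.25, rounded up to a whole number of bits = 1191

1191 bits


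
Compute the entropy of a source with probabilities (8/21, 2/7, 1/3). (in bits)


H = -sum(p_i * log2(p_i)). Terms: -(8/21)*log2(8/21) = 0.530407; -(2/7)*log2(2/7) = 0.516387; -(1/3)*log2(1/3) = 0.528321. H = 0.530407 + 0.516387 + 0.528321 = 1.5751

1.5751 bits


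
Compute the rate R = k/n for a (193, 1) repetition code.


Rate = k/n = 1/193

1/193


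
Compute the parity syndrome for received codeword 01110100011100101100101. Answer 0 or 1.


Syndrome = XOR of all bits = 0 XOR 1 XOR 1 XOR 1 XOR 0 XOR 1 XOR 0 XOR 0 XOR 0 XOR 1 XOR 1 XOR 1 XOR 0 XOR 0 XOR 1 XOR 0 XOR 1 XOR 1 XOR 0 XOR 0 XOR 1 XOR 0 XOR 1 = 0

0


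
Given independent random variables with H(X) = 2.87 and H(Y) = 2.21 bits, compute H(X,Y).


For independent variables, H(X,Y) = H(X) + H(Y) = 2.87 + 2.21 = 5.08

5.08 bits


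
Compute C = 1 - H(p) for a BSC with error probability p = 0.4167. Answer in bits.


H(p) = -p*log2(p) - (1-p)*log2(1-p) = -0.4167*log2(0.4167) - 0.5833*log2(0.5833) = 0.526258 + 0.453627 = 0.9799. C = 1 - H(p) = 1 - 0.9799 = 0.0201

0.0201 bits


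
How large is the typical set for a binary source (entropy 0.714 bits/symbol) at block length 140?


log2|A_typical| = nH = 140 * 0.714 = 99.96, so |A_typical| ~ 2^99.96 = 1.233e+30

1.233e+30


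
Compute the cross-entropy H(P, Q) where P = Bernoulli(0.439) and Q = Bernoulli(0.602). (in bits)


H(P,Q) = -p*log2(q) - (1-p)*log2(1-q). -0.439*log2(0.602) = 0.321420; -0.561*log2(0.398) = 0.745659. H(P,Q) = 0.321420 + 0.745659 = 1.0671

1.0671 bits


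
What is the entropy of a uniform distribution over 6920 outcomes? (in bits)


H = log2(n) = log2(6920) = 12.7566

12.7566 bits


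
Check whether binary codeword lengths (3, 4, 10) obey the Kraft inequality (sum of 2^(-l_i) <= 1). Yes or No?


Kraft sum = sum(2^(-l_i)) = 0.1885, need <= 1. Result: satisfied (a binary prefix-free code with these lengths exists)

Yes


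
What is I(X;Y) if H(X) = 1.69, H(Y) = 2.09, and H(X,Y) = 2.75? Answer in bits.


I(X;Y) = H(X) + H(Y) - H(X,Y) = 1.69 + 2.09 - 2.75 = 1.03

1.03 bits


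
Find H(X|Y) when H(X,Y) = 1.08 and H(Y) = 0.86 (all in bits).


H(X|Y) = H(X,Y) - H(Y) = 1.08 - 0.86 = 0.22

0.22 bits


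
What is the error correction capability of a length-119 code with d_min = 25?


Correction capability = floor((d-1)/2) = floor((25-1)/2) = 12

12 errors


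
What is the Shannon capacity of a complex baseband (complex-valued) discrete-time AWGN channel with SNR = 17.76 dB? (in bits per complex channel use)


SNR_linear = 10^(17.76/10) = 59.7035; C = log2(1 + SNR_linear) = log2(1 + 59.7035) = 5.9237

5.9237 bits/channel use


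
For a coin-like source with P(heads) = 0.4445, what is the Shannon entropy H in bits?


H = -p*log2(p) - (1-p)*log2(1-p). -0.4445*log2(0.4445) = 0.519952; -0.5555*log2(0.5555) = 0.471142. H = 0.519952 + 0.471142 = 0.9911

0.9911 bits


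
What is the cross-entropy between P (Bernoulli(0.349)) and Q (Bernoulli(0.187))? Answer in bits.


H(P,Q) = -p*log2(q) - (1-p)*log2(1-q). -0.349*log2(0.187) = 0.844193; -0.651*log2(0.813) = 0.194436. H(P,Q) = 0.844193 + 0.194436 = 1.0386

1.0386 bits


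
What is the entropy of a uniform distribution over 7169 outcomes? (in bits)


H = log2(n) = log2(7169) = 12.8076

12.8076 bits


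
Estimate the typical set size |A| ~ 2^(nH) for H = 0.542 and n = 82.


log2|A_typical| = nH = 82 * 0.542 = 44.444, so |A_typical| ~ 2^44.444 = 2.393e+13

2.393e+13


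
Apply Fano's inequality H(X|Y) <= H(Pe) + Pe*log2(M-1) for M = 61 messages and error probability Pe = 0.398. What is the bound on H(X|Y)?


H(Pe) = -Pe*log2(Pe) - (1-Pe)*log2(1-Pe) = -0.398*log2(0.398) - 0.602*log2(0.602) = 0.529006 + 0.440763 = 0.9698. Pe*log2(M-1) = 0.398*log2(60) = 2.350942. Bound = H(Pe) + Pe*log2(M-1) = 0.529006 + 0.440763 + 2.350942 = 3.3207

3.3207 bits


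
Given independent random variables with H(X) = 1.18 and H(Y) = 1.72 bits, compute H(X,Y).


For independent variables, H(X,Y) = H(X) + H(Y) = 1.18 + 1.72 = 2.9

2.9 bits


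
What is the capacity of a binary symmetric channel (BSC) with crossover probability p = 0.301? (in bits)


H(p) = -p*log2(p) - (1-p)*log2(1-p) = -0.301*log2(0.301) - 0.699*log2(0.699) = 0.521382 + 0.361128 = 0.8825. C = 1 - H(p) = 1 - 0.8825 = 0.1175

0.1175 bits


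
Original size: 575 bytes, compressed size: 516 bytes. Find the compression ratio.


Ratio = original / compressed = 575 / 516 = 1.1143

1.1143


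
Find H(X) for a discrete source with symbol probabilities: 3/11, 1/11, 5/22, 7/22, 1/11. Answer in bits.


H = -sum(p_i * log2(p_i)). Terms: -(3/11)*log2(3/11) = 0.511219; -(1/11)*log2(1/11) = 0.314494; -(5/22)*log2(5/22) = 0.485796; -(7/22)*log2(7/22) = 0.525661; -(1/11)*log2(1/11) = 0.314494. H = 0.511219 + 0.314494 + 0.485796 + 0.525661 + 0.314494 = 2.1517

2.1517 bits


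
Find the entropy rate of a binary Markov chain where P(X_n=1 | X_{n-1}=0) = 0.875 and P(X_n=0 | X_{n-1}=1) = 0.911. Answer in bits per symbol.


Stationary distribution: pi_0 = p10/(p01+p10) = 0.5101, pi_1 = 0.4899. Entropy rate H' = pi_0*H(p01) + pi_1*H(p10) = 0.5101*0.5436 + 0.4899*0.4331 = 0.4895

0.4895 bits/symbol


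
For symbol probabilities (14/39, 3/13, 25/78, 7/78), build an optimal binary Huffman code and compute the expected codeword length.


Huffman construction (repeatedly merge the two least-probable nodes; each merge adds 1 bit to every symbol beneath it): 7/78 + 3/13 = 25/78; 25/78 + 25/78 = 25/39; 14/39 + 25/39 = 1. Resulting codeword lengths (in the order the probabilities were given): (1, 3, 2, 3). L_avg = sum(p_i * l_i) = 14/39*1 + 3/13*3 + 25/78*2 + 7/78*3 = 51/26 = 1.9615

1.9615 bits


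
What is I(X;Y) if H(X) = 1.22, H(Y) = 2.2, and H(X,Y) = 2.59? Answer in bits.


I(X;Y) = H(X) + H(Y) - H(X,Y) = 1.22 + 2.2 - 2.59 = 0.83

0.83 bits


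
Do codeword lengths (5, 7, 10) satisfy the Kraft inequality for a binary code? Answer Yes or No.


Kraft sum = sum(2^(-l_i)) = 0.04, need <= 1. Result: satisfied (a binary prefix-free code with these lengths exists)

Yes


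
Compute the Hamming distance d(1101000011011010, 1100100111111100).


Count differing positions: . . . ^ ^ . . ^ . . ^ . . ^ ^ . = 6 differences

6


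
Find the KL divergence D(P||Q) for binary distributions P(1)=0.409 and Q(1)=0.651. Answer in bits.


KL = p*log2(p/q) + (1-p)*log2((1-p)/(1-q)) = 0.409*log2(0.409/0.651) + 0.591*log2(0.591/0.349) = 0.1749

0.1749 bits


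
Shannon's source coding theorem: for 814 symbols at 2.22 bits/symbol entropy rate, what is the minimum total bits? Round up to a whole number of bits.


Minimum bits >= n * H = 814 * 2.22 = 1807.08, rounded up to a whole number of bits = 1808

1808 bits


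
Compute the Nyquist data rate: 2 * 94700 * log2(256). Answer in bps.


Rate = 2 * B * log2(M) = 2 * 94700 * 8.0 = 1515200.0

1515200.0 bps


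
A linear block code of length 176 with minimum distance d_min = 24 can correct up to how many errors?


Correction capability = floor((d-1)/2) = floor((24-1)/2) = 11

11 errors


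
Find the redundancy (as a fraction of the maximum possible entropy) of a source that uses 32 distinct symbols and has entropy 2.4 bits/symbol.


H_max = log2(K) = log2(32) = 5.0 bits/symbol. Redundancy = 1 - H/H_max = 1 - 2.4/5.0 = 1 - 0.48 = 0.52

0.52


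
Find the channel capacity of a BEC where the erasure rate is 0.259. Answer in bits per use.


C = 1 - epsilon = 1 - 0.259 = 0.741

0.741 bits


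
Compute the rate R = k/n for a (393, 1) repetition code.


Rate = k/n = 1/393

1/393


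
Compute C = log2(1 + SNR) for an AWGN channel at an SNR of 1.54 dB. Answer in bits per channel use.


SNR_linear = 10^(1.54/10) = 1.4256; C = log2(1 + SNR_linear) = log2(1 + 1.4256) = 1.2783

1.2783 bits/channel use


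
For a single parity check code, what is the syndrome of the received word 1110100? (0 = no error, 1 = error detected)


Syndrome = XOR of all bits = 1 XOR 1 XOR 1 XOR 0 XOR 1 XOR 0 XOR 0 = 0

0


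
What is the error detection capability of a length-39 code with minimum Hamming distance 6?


Detection capability = d_min - 1 = 6 - 1 = 5

5 errors


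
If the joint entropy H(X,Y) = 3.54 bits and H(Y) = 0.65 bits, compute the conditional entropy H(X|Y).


H(X|Y) = H(X,Y) - H(Y) = 3.54 - 0.65 = 2.89

2.89 bits


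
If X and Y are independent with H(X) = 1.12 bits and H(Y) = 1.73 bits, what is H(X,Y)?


For independent variables, H(X,Y) = H(X) + H(Y) = 1.12 + 1.73 = 2.85

2.85 bits


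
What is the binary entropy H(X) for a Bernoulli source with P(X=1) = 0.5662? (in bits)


H = -p*log2(p) - (1-p)*log2(1-p). -0.5662*log2(0.5662) = 0.464633; -0.4338*log2(0.4338) = 0.522685. H = 0.464633 + 0.522685 = 0.9873

0.9873 bits


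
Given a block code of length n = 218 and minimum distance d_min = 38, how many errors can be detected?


Detection capability = d_min - 1 = 38 - 1 = 37

37 errors


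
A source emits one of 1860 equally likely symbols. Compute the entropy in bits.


H = log2(n) = log2(1860) = 10.8611

10.8611 bits


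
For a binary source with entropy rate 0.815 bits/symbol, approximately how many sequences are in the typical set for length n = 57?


log2|A_typical| = nH = 57 * 0.815 = 46.455, so |A_typical| ~ 2^46.455 = 9.646e+13

9.646e+13


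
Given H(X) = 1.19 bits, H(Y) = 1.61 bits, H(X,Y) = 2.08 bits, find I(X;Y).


I(X;Y) = H(X) + H(Y) - H(X,Y) = 1.19 + 1.61 - 2.08 = 0.72

0.72 bits


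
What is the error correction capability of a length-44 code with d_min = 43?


Correction capability = floor((d-1)/2) = floor((43-1)/2) = 21

21 errors


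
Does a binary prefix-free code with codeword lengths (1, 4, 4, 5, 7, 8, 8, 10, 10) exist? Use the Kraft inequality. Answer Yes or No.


Kraft sum = sum(2^(-l_i)) = 0.6738, need <= 1. Result: satisfied (a binary prefix-free code with these lengths exists)

Yes


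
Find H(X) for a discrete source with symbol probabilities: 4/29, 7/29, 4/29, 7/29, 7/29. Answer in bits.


H = -sum(p_i * log2(p_i)). Terms: -(4/29)*log2(4/29) = 0.394204; -(7/29)*log2(7/29) = 0.494979; -(4/29)*log2(4/29) = 0.394204; -(7/29)*log2(7/29) = 0.494979; -(7/29)*log2(7/29) = 0.494979. H = 0.394204 + 0.494979 + 0.394204 + 0.494979 + 0.494979 = 2.2733

2.2733 bits


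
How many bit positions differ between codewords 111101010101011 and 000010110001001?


Count differing positions: ^ ^ ^ ^ ^ ^ ^ . . ^ . . . ^ . = 9 differences

9


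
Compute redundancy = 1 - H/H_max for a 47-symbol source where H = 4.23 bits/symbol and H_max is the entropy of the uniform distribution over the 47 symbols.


H_max = log2(K) = log2(47) = 5.5546 bits/symbol. Redundancy = 1 - H/H_max = 1 - 4.23/5.5546 = 1 - 0.7615 = 0.2385

0.2385


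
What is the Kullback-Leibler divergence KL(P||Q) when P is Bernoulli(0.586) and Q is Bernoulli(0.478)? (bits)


KL = p*log2(p/q) + (1-p)*log2((1-p)/(1-q)) = 0.586*log2(0.586/0.478) + 0.414*log2(0.414/0.522) = 0.0338

0.0338 bits


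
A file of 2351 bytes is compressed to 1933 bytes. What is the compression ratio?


Ratio = original / compressed = 2351 / 1933 = 1.2162

1.2162


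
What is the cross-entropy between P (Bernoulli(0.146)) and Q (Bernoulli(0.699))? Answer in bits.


H(P,Q) = -p*log2(q) - (1-p)*log2(1-q). -0.146*log2(0.699) = 0.075429; -0.854*log2(0.301) = 1.479269. H(P,Q) = 0.075429 + 1.479269 = 1.5547

1.5547 bits


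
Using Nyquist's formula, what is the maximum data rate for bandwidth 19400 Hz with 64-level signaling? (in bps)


Rate = 2 * B * log2(M) = 2 * 19400 * 6.0 = 232800.0

232800.0 bps


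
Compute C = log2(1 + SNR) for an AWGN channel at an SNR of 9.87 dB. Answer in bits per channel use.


SNR_linear = 10^(9.87/10) = 9.7051; C = log2(1 + SNR_linear) = log2(1 + 9.7051) = 3.4202

3.4202 bits/channel use


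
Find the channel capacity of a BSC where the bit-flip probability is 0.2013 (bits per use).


H(p) = -p*log2(p) - (1-p)*log2(1-p) = -0.2013*log2(0.2013) - 0.7987*log2(0.7987) = 0.465523 + 0.258998 = 0.7245. C = 1 - H(p) = 1 - 0.7245 = 0.2755

0.2755 bits


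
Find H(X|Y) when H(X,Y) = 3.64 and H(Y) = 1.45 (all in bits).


H(X|Y) = H(X,Y) - H(Y) = 3.64 - 1.45 = 2.19

2.19 bits


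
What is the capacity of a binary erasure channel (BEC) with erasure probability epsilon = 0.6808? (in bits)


C = 1 - epsilon = 1 - 0.6808 = 0.3192

0.3192 bits


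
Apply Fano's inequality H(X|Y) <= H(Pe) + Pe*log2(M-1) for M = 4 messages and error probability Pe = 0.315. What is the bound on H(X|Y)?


H(Pe) = -Pe*log2(Pe) - (1-Pe)*log2(1-Pe) = -0.315*log2(0.315) - 0.685*log2(0.685) = 0.524972 + 0.373890 = 0.8989. Pe*log2(M-1) = 0.315*log2(3) = 0.499263. Bound = H(Pe) + Pe*log2(M-1) = 0.524972 + 0.373890 + 0.499263 = 1.3981

1.3981 bits


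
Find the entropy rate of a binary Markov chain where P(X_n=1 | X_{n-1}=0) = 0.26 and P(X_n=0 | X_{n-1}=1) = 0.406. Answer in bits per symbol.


Stationary distribution: pi_0 = p10/(p01+p10) = 0.6096, pi_1 = 0.3904. Entropy rate H' = pi_0*H(p01) + pi_1*H(p10) = 0.6096*0.8267 + 0.3904*0.9744 = 0.8844

0.8844 bits/symbol


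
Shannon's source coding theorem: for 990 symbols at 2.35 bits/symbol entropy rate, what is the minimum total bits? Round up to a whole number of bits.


Minimum bits >= n * H = 990 * 2.35 = 2326.5, rounded up to a whole number of bits = 2327

2327 bits


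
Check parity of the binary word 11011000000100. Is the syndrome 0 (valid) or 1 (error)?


Syndrome = XOR of all bits = 1 XOR 1 XOR 0 XOR 1 XOR 1 XOR 0 XOR 0 XOR 0 XOR 0 XOR 0 XOR 0 XOR 1 XOR 0 XOR 0 = 1

1


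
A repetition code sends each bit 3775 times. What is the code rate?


Rate = k/n = 1/3775

1/3775


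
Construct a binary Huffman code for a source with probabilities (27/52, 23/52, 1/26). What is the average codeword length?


Huffman construction (repeatedly merge the two least-probable nodes; each merge adds 1 bit to every symbol beneath it): 1/26 + 23/52 = 25/52; 25/52 + 27/52 = 1. Resulting codeword lengths (in the order the probabilities were given): (1, 2, 2). L_avg = sum(p_i * l_i) = 27/52*1 + 23/52*2 + 1/26*2 = 77/52 = 1.4808

1.4808 bits


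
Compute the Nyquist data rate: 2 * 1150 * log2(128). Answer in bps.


Rate = 2 * B * log2(M) = 2 * 1150 * 7.0 = 16100.0

16100.0 bps


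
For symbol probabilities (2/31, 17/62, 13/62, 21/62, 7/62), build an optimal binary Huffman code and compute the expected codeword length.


Huffman construction (repeatedly merge the two least-probable nodes; each merge adds 1 bit to every symbol beneath it): 2/31 + 7/62 = 11/62; 11/62 + 13/62 = 12/31; 17/62 + 21/62 = 19/31; 12/31 + 19/31 = 1. Resulting codeword lengths (in the order the probabilities were given): (3, 2, 2, 2, 3). L_avg = sum(p_i * l_i) = 2/31*3 + 17/62*2 + 13/62*2 + 21/62*2 + 7/62*3 = 135/62 = 2.1774

2.1774 bits


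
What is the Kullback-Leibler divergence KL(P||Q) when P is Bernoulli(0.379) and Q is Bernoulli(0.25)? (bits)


KL = p*log2(p/q) + (1-p)*log2((1-p)/(1-q)) = 0.379*log2(0.379/0.25) + 0.621*log2(0.621/0.75) = 0.0584

0.0584 bits


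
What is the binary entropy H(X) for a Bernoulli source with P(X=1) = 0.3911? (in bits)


H = -p*log2(p) - (1-p)*log2(1-p). -0.3911*log2(0.3911) = 0.529702; -0.6089*log2(0.6089) = 0.435804. H = 0.529702 + 0.435804 = 0.9655

0.9655 bits


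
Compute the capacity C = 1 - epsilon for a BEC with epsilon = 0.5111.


C = 1 - epsilon = 1 - 0.5111 = 0.4889

0.4889 bits


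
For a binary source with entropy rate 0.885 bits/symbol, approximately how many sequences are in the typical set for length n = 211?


log2|A_typical| = nH = 211 * 0.885 = 186.735, so |A_typical| ~ 2^186.735 = 1.632e+56

1.632e+56


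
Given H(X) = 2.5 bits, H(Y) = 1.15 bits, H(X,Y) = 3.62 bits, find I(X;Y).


I(X;Y) = H(X) + H(Y) - H(X,Y) = 2.5 + 1.15 - 3.62 = 0.03

0.03 bits


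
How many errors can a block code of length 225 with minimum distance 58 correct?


Correction capability = floor((d-1)/2) = floor((58-1)/2) = 28

28 errors


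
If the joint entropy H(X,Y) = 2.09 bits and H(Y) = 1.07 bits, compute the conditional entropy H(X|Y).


H(X|Y) = H(X,Y) - H(Y) = 2.09 - 1.07 = 1.02

1.02 bits


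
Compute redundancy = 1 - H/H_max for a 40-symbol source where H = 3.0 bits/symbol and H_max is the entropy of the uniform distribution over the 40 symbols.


H_max = log2(K) = log2(40) = 5.3219 bits/symbol. Redundancy = 1 - H/H_max = 1 - 3.0/5.3219 = 1 - 0.5637 = 0.4363

0.4363


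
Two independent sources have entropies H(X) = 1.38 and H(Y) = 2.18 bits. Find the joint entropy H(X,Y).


For independent variables, H(X,Y) = H(X) + H(Y) = 1.38 + 2.18 = 3.56

3.56 bits


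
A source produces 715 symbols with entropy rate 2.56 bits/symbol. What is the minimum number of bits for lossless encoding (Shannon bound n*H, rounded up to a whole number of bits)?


Minimum bits >= n * H = 715 * 2.56 = 1830.4, rounded up to a whole number of bits = 1831

1831 bits


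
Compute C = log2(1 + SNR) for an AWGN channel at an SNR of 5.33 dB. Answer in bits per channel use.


SNR_linear = 10^(5.33/10) = 3.4119; C = log2(1 + SNR_linear) = log2(1 + 3.4119) = 2.1414

2.1414 bits/channel use


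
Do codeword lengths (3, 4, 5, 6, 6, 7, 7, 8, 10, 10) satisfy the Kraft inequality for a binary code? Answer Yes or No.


Kraft sum = sum(2^(-l_i)) = 0.2715, need <= 1. Result: satisfied (a binary prefix-free code with these lengths exists)

Yes


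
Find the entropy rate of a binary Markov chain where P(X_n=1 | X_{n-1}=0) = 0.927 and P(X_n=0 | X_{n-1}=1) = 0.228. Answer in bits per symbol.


Stationary distribution: pi_0 = p10/(p01+p10) = 0.1974, pi_1 = 0.8026. Entropy rate H' = pi_0*H(p01) + pi_1*H(p10) = 0.1974*0.377 + 0.8026*0.7745 = 0.696

0.696 bits/symbol


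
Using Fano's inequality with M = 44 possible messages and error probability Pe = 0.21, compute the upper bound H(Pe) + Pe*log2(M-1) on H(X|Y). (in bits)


H(Pe) = -Pe*log2(Pe) - (1-Pe)*log2(1-Pe) = -0.21*log2(0.21) - 0.79*log2(0.79) = 0.472823 + 0.268660 = 0.7415. Pe*log2(M-1) = 0.21*log2(43) = 1.139516. Bound = H(Pe) + Pe*log2(M-1) = 0.472823 + 0.268660 + 1.139516 = 1.881

1.881 bits


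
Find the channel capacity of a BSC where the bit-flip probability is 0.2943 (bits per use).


H(p) = -p*log2(p) - (1-p)*log2(1-p) = -0.2943*log2(0.2943) - 0.7057*log2(0.7057) = 0.519334 + 0.354878 = 0.8742. C = 1 - H(p) = 1 - 0.8742 = 0.1258

0.1258 bits


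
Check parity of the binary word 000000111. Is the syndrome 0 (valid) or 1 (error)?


Syndrome = XOR of all bits = 0 XOR 0 XOR 0 XOR 0 XOR 0 XOR 0 XOR 1 XOR 1 XOR 1 = 1

1


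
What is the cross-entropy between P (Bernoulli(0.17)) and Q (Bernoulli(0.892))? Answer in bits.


H(P,Q) = -p*log2(q) - (1-p)*log2(1-q). -0.17*log2(0.892) = 0.028030; -0.83*log2(0.108) = 2.665044. H(P,Q) = 0.028030 + 2.665044 = 2.6931

2.6931 bits


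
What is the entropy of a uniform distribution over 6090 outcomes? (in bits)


H = log2(n) = log2(6090) = 12.5722

12.5722 bits


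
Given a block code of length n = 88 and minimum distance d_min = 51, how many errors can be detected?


Detection capability = d_min - 1 = 51 - 1 = 50

50 errors


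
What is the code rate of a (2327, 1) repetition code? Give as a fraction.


Rate = k/n = 1/2327

1/2327


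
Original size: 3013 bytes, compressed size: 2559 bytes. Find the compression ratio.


Ratio = original / compressed = 3013 / 2559 = 1.1774

1.1774


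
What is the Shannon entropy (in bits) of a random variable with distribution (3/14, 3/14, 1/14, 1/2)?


H = -sum(p_i * log2(p_i)). Terms: -(3/14)*log2(3/14) = 0.476227; -(3/14)*log2(3/14) = 0.476227; -(1/14)*log2(1/14) = 0.271954; -(1/2)*log2(1/2) = 0.500000. H = 0.476227 + 0.476227 + 0.271954 + 0.500000 = 1.7244

1.7244 bits


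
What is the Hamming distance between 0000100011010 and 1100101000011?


Count differing positions: ^ ^ . . . . ^ . ^ ^ . . ^ = 6 differences

6


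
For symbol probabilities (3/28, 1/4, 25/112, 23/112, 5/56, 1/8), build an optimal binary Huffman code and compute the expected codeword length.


Huffman construction (repeatedly merge the two least-probable nodes; each merge adds 1 bit to every symbol beneath it): 5/56 + 3/28 = 11/56; 1/8 + 11/56 = 9/28; 23/112 + 25/112 = 3/7; 1/4 + 9/28 = 4/7; 3/7 + 4/7 = 1. Resulting codeword lengths (in the order the probabilities were given): (4, 2, 2, 2, 4, 3). L_avg = sum(p_i * l_i) = 3/28*4 + 1/4*2 + 25/112*2 + 23/112*2 + 5/56*4 + 1/8*3 = 141/56 = 2.5179

2.5179 bits


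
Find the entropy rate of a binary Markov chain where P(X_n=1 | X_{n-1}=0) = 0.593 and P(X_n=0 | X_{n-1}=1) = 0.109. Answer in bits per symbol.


Stationary distribution: pi_0 = p10/(p01+p10) = 0.1553, pi_1 = 0.8447. Entropy rate H' = pi_0*H(p01) + pi_1*H(p10) = 0.1553*0.9749 + 0.8447*0.4969 = 0.5711

0.5711 bits/symbol


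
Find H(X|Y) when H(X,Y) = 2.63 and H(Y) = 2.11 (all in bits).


H(X|Y) = H(X,Y) - H(Y) = 2.63 - 2.11 = 0.52

0.52 bits


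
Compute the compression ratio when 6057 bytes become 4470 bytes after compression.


Ratio = original / compressed = 6057 / 4470 = 1.355

1.355


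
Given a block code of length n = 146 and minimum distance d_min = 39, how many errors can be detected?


Detection capability = d_min - 1 = 39 - 1 = 38

38 errors


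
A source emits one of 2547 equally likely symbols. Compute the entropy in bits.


H = log2(n) = log2(2547) = 11.3146

11.3146 bits


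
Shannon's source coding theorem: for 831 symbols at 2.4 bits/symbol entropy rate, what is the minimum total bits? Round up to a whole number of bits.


Minimum bits >= n * H = 831 * 2.4 = 1994.4, rounded up to a whole number of bits = 1995

1995 bits


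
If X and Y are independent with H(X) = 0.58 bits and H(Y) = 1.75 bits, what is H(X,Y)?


For independent variables, H(X,Y) = H(X) + H(Y) = 0.58 + 1.75 = 2.33

2.33 bits


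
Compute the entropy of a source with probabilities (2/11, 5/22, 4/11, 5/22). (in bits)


H = -sum(p_i * log2(p_i)). Terms: -(2/11)*log2(2/11) = 0.447169; -(5/22)*log2(5/22) = 0.485796; -(4/11)*log2(4/11) = 0.530702; -(5/22)*log2(5/22) = 0.485796. H = 0.447169 + 0.485796 + 0.530702 + 0.485796 = 1.9495

1.9495 bits


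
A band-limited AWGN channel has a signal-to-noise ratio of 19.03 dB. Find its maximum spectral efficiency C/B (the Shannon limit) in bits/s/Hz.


SNR_linear = 10^(19.03/10) = 79.9834; C/B = log2(1 + SNR_linear) = log2(1 + 79.9834) = 6.3396

6.3396 bits/s/Hz


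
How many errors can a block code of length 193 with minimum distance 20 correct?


Correction capability = floor((d-1)/2) = floor((20-1)/2) = 9

9 errors


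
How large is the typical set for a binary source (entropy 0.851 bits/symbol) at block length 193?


log2|A_typical| = nH = 193 * 0.851 = 164.243, so |A_typical| ~ 2^164.243 = 2.767e+49

2.767e+49


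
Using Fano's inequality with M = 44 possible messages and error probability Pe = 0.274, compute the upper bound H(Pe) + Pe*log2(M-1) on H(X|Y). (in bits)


H(Pe) = -Pe*log2(Pe) - (1-Pe)*log2(1-Pe) = -0.274*log2(0.274) - 0.726*log2(0.726) = 0.511764 + 0.335382 = 0.8471. Pe*log2(M-1) = 0.274*log2(43) = 1.486797. Bound = H(Pe) + Pe*log2(M-1) = 0.511764 + 0.335382 + 1.486797 = 2.3339

2.3339 bits


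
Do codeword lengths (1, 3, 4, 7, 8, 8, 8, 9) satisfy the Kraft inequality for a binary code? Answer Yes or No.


Kraft sum = sum(2^(-l_i)) = 0.709, need <= 1. Result: satisfied (a binary prefix-free code with these lengths exists)

Yes


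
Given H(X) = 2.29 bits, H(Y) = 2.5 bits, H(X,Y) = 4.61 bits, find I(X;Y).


I(X;Y) = H(X) + H(Y) - H(X,Y) = 2.29 + 2.5 - 4.61 = 0.18

0.18 bits


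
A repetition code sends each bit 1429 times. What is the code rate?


Rate = k/n = 1/1429

1/1429


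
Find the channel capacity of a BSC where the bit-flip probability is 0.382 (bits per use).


H(p) = -p*log2(p) - (1-p)*log2(1-p) = -0.382*log2(0.382) - 0.618*log2(0.618) = 0.530352 + 0.429091 = 0.9594. C = 1 - H(p) = 1 - 0.9594 = 0.0406

0.0406 bits


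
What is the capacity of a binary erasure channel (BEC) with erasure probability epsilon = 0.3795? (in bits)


C = 1 - epsilon = 1 - 0.3795 = 0.6205

0.6205 bits


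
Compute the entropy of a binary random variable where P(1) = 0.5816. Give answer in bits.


H = -p*log2(p) - (1-p)*log2(1-p). -0.5816*log2(0.5816) = 0.454754; -0.4184*log2(0.4184) = 0.525948. H = 0.454754 + 0.525948 = 0.9807

0.9807 bits


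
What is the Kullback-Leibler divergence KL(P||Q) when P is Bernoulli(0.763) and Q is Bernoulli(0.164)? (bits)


KL = p*log2(p/q) + (1-p)*log2((1-p)/(1-q)) = 0.763*log2(0.763/0.164) + 0.237*log2(0.237/0.836) = 1.2613

1.2613 bits


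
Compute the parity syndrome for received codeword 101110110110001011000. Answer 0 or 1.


Syndrome = XOR of all bits = 1 XOR 0 XOR 1 XOR 1 XOR 1 XOR 0 XOR 1 XOR 1 XOR 0 XOR 1 XOR 1 XOR 0 XOR 0 XOR 0 XOR 1 XOR 0 XOR 1 XOR 1 XOR 0 XOR 0 XOR 0 = 1

1


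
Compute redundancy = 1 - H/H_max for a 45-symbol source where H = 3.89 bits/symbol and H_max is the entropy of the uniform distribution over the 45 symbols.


H_max = log2(K) = log2(45) = 5.4919 bits/symbol. Redundancy = 1 - H/H_max = 1 - 3.89/5.4919 = 1 - 0.7083 = 0.2917

0.2917


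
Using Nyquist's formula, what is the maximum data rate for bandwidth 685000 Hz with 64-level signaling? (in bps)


Rate = 2 * B * log2(M) = 2 * 685000 * 6.0 = 8220000.0

8220000.0 bps


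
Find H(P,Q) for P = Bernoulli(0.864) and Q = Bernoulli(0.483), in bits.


H(P,Q) = -p*log2(q) - (1-p)*log2(1-q). -0.864*log2(0.483) = 0.907118; -0.136*log2(0.517) = 0.129440. H(P,Q) = 0.907118 + 0.129440 = 1.0366

1.0366 bits


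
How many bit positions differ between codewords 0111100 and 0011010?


Count differing positions: . ^ . . ^ ^ . = 3 differences

3


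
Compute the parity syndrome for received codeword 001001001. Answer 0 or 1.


Syndrome = XOR of all bits = 0 XOR 0 XOR 1 XOR 0 XOR 0 XOR 1 XOR 0 XOR 0 XOR 1 = 1

1


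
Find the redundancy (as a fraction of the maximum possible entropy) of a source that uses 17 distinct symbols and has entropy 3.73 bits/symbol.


H_max = log2(K) = log2(17) = 4.0875 bits/symbol. Redundancy = 1 - H/H_max = 1 - 3.73/4.0875 = 1 - 0.9125 = 0.0875

0.0875


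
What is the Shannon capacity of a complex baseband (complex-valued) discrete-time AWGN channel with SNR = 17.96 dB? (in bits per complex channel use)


SNR_linear = 10^(17.96/10) = 62.5173; C = log2(1 + SNR_linear) = log2(1 + 62.5173) = 5.9891

5.9891 bits/channel use


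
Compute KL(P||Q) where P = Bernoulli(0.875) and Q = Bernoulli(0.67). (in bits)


KL = p*log2(p/q) + (1-p)*log2((1-p)/(1-q)) = 0.875*log2(0.875/0.67) + 0.125*log2(0.125/0.33) = 0.1619

0.1619 bits


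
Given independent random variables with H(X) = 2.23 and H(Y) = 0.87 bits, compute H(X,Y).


For independent variables, H(X,Y) = H(X) + H(Y) = 2.23 + 0.87 = 3.1

3.1 bits


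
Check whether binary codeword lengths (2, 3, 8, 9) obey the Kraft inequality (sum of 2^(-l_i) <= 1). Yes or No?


Kraft sum = sum(2^(-l_i)) = 0.3809, need <= 1. Result: satisfied (a binary prefix-free code with these lengths exists)

Yes


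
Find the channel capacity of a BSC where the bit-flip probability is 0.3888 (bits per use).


H(p) = -p*log2(p) - (1-p)*log2(1-p) = -0.3888*log2(0.3888) - 0.6112*log2(0.6112) = 0.529895 + 0.434125 = 0.964. C = 1 - H(p) = 1 - 0.964 = 0.036

0.036 bits


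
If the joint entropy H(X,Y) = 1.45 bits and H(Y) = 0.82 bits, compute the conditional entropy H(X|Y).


H(X|Y) = H(X,Y) - H(Y) = 1.45 - 0.82 = 0.63

0.63 bits


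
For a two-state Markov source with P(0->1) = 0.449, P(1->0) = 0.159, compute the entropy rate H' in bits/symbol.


Stationary distribution: pi_0 = p10/(p01+p10) = 0.2615, pi_1 = 0.7385. Entropy rate H' = pi_0*H(p01) + pi_1*H(p10) = 0.2615*0.9925 + 0.7385*0.6319 = 0.7262

0.7262 bits/symbol


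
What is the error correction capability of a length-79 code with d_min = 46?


Correction capability = floor((d-1)/2) = floor((46-1)/2) = 22

22 errors


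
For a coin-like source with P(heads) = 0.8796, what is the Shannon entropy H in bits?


H = -p*log2(p) - (1-p)*log2(1-p). -0.8796*log2(0.8796) = 0.162797; -0.1204*log2(0.1204) = 0.367713. H = 0.162797 + 0.367713 = 0.5305

0.5305 bits


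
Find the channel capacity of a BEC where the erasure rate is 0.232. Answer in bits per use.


C = 1 - epsilon = 1 - 0.232 = 0.768

0.768 bits


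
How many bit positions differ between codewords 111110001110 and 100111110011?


Count differing positions: . ^ ^ . . ^ ^ ^ ^ ^ . ^ = 8 differences

8


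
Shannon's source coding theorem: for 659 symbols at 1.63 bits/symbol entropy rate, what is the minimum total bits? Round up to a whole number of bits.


Minimum bits >= n * H = 659 * 1.63 = 1074.17, rounded up to a whole number of bits = 1075

1075 bits


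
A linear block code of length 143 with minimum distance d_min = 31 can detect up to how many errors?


Detection capability = d_min - 1 = 31 - 1 = 30

30 errors


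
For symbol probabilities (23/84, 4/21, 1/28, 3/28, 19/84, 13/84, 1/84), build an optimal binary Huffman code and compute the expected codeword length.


Huffman construction (repeatedly merge the two least-probable nodes; each merge adds 1 bit to every symbol beneath it): 1/84 + 1/28 = 1/21; 1/21 + 3/28 = 13/84; 13/84 + 13/84 = 13/42; 4/21 + 19/84 = 5/12; 23/84 + 13/42 = 7/12; 5/12 + 7/12 = 1. Resulting codeword lengths (in the order the probabilities were given): (2, 2, 5, 4, 2, 3, 5). L_avg = sum(p_i * l_i) = 23/84*2 + 4/21*2 + 1/28*5 + 3/28*4 + 19/84*2 + 13/84*3 + 1/84*5 = 211/84 = 2.5119

2.5119 bits


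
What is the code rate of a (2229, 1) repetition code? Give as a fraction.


Rate = k/n = 1/2229

1/2229


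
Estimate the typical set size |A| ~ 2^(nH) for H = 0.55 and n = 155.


log2|A_typical| = nH = 155 * 0.55 = 85.25, so |A_typical| ~ 2^85.25 = 4.601e+25

4.601e+25


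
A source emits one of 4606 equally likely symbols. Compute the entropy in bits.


H = log2(n) = log2(4606) = 12.1693

12.1693 bits


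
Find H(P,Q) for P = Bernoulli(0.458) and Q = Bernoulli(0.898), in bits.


H(P,Q) = -p*log2(q) - (1-p)*log2(1-q). -0.458*log2(0.898) = 0.071087; -0.542*log2(0.102) = 1.785001. H(P,Q) = 0.071087 + 1.785001 = 1.8561

1.8561 bits


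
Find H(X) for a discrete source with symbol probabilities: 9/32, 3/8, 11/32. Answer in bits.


H = -sum(p_i * log2(p_i)). Terms: -(9/32)*log2(9/32) = 0.514709; -(3/8)*log2(3/8) = 0.530639; -(11/32)*log2(11/32) = 0.529570. H = 0.514709 + 0.530639 + 0.529570 = 1.5749

1.5749 bits


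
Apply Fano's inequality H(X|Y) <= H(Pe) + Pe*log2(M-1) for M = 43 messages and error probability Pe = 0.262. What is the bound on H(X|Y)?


H(Pe) = -Pe*log2(Pe) - (1-Pe)*log2(1-Pe) = -0.262*log2(0.262) - 0.738*log2(0.738) = 0.506279 + 0.323471 = 0.8297. Pe*log2(M-1) = 0.262*log2(42) = 1.412787. Bound = H(Pe) + Pe*log2(M-1) = 0.506279 + 0.323471 + 1.412787 = 2.2425

2.2425 bits


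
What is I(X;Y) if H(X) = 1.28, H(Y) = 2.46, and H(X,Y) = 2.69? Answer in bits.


I(X;Y) = H(X) + H(Y) - H(X,Y) = 1.28 + 2.46 - 2.69 = 1.05

1.05 bits


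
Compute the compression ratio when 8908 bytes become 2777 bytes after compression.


Ratio = original / compressed = 8908 / 2777 = 3.2078

3.2078


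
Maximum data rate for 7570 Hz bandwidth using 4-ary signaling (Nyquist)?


Rate = 2 * B * log2(M) = 2 * 7570 * 2.0 = 30280.0

30280.0 bps


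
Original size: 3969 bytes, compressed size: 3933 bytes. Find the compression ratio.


Ratio = original / compressed = 3969 / 3933 = 1.0092

1.0092


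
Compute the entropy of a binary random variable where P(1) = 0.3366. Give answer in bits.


H = -p*log2(p) - (1-p)*log2(1-p). -0.3366*log2(0.3366) = 0.528763; -0.6634*log2(0.6634) = 0.392765. H = 0.528763 + 0.392765 = 0.9215

0.9215 bits


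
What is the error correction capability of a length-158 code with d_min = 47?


Correction capability = floor((d-1)/2) = floor((47-1)/2) = 23

23 errors


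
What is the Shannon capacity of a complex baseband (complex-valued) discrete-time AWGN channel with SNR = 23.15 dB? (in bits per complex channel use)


SNR_linear = 10^(23.15/10) = 206.538; C = log2(1 + SNR_linear) = log2(1 + 206.538) = 7.6972

7.6972 bits/channel use


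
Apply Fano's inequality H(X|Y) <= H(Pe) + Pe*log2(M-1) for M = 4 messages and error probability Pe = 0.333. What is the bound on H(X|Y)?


H(Pe) = -Pe*log2(Pe) - (1-Pe)*log2(1-Pe) = -0.333*log2(0.333) - 0.667*log2(0.667) = 0.528273 + 0.389689 = 0.918. Pe*log2(M-1) = 0.333*log2(3) = 0.527793. Bound = H(Pe) + Pe*log2(M-1) = 0.528273 + 0.389689 + 0.527793 = 1.4458

1.4458 bits


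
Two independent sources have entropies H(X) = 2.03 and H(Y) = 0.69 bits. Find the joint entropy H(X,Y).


For independent variables, H(X,Y) = H(X) + H(Y) = 2.03 + 0.69 = 2.72

2.72 bits


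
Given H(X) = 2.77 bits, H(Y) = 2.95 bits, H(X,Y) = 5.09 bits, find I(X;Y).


I(X;Y) = H(X) + H(Y) - H(X,Y) = 2.77 + 2.95 - 5.09 = 0.63

0.63 bits


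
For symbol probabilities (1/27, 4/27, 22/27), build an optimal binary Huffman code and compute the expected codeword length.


Huffman construction (repeatedly merge the two least-probable nodes; each merge adds 1 bit to every symbol beneath it): 1/27 + 4/27 = 5/27; 5/27 + 22/27 = 1. Resulting codeword lengths (in the order the probabilities were given): (2, 2, 1). L_avg = sum(p_i * l_i) = 1/27*2 + 4/27*2 + 22/27*1 = 32/27 = 1.1852

1.1852 bits


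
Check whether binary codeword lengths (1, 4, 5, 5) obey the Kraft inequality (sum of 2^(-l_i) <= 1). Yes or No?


Kraft sum = sum(2^(-l_i)) = 0.625, need <= 1. Result: satisfied (a binary prefix-free code with these lengths exists)

Yes


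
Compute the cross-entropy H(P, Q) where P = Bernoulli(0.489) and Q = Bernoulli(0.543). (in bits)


H(P,Q) = -p*log2(q) - (1-p)*log2(1-q). -0.489*log2(0.543) = 0.430797; -0.511*log2(0.457) = 0.577294. H(P,Q) = 0.430797 + 0.577294 = 1.0081

1.0081 bits


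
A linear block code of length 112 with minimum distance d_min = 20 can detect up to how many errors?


Detection capability = d_min - 1 = 20 - 1 = 19

19 errors


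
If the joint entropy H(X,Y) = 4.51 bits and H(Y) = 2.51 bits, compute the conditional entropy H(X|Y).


H(X|Y) = H(X,Y) - H(Y) = 4.51 - 2.51 = 2.0

2.0 bits


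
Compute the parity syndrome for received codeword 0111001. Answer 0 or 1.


Syndrome = XOR of all bits = 0 XOR 1 XOR 1 XOR 1 XOR 0 XOR 0 XOR 1 = 0

0


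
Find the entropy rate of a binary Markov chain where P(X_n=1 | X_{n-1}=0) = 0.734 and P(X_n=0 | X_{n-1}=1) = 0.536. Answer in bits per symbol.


Stationary distribution: pi_0 = p10/(p01+p10) = 0.422, pi_1 = 0.578. Entropy rate H' = pi_0*H(p01) + pi_1*H(p10) = 0.422*0.8357 + 0.578*0.9963 = 0.9285

0.9285 bits/symbol


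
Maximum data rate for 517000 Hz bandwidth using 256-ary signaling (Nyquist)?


Rate = 2 * B * log2(M) = 2 * 517000 * 8.0 = 8272000.0

8272000.0 bps


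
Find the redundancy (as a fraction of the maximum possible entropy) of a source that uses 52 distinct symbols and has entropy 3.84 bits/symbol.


H_max = log2(K) = log2(52) = 5.7004 bits/symbol. Redundancy = 1 - H/H_max = 1 - 3.84/5.7004 = 1 - 0.6736 = 0.3264

0.3264
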